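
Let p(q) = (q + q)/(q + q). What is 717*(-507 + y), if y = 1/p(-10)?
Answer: -362802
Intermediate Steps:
p(q) = 1 (p(q) = (2*q)/((2*q)) = (2*q)*(1/(2*q)) = 1)
y = 1 (y = 1/1 = 1)
717*(-507 + y) = 717*(-507 + 1) = 717*(-506) = -362802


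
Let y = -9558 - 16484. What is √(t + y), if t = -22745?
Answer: I*√48787 ≈ 220.88*I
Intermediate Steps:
y = -26042
√(t + y) = √(-22745 - 26042) = √(-48787) = I*√48787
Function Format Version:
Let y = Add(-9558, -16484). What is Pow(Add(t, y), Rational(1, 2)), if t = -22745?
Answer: Mul(I, Pow(48787, Rational(1, 2))) ≈ Mul(220.88, I)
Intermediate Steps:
y = -26042
Pow(Add(t, y), Rational(1, 2)) = Pow(Add(-22745, -26042), Rational(1, 2)) = Pow(-48787, Rational(1, 2)) = Mul(I, Pow(48787, Rational(1, 2)))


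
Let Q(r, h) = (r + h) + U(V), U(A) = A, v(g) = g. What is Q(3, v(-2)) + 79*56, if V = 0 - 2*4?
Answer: 4417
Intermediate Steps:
V = -8 (V = 0 - 8 = -8)
Q(r, h) = -8 + h + r (Q(r, h) = (r + h) - 8 = (h + r) - 8 = -8 + h + r)
Q(3, v(-2)) + 79*56 = (-8 - 2 + 3) + 79*56 = -7 + 4424 = 4417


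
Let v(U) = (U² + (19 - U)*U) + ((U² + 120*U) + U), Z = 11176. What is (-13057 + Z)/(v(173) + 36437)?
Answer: -1881/90586 ≈ -0.020765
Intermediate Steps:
v(U) = 2*U² + 121*U + U*(19 - U) (v(U) = (U² + U*(19 - U)) + (U² + 121*U) = 2*U² + 121*U + U*(19 - U))
(-13057 + Z)/(v(173) + 36437) = (-13057 + 11176)/(173*(140 + 173) + 36437) = -1881/(173*313 + 36437) = -1881/(54149 + 36437) = -1881/90586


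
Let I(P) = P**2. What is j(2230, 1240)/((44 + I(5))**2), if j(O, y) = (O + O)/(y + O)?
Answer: 446/1652067 ≈ 0.00026996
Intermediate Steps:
j(O, y) = 2*O/(O + y) (j(O, y) = (2*O)/(O + y) = 2*O/(O + y))
j(2230, 1240)/((44 + I(5))**2) = (2*2230/(2230 + 1240))/((44 + 5**2)**2) = (2*2230/3470)/((44 + 25)**2) = (2*2230*(1/3470))/(69**2) = (446/347)/4761 = (446/347)*(1/4761) = 446/1652067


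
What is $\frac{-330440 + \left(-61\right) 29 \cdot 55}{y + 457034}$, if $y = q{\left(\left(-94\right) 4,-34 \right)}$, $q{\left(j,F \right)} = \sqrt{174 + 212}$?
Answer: $- \frac{19548943799}{20888007677} + \frac{85547 \sqrt{386}}{41776015354} \approx -0.93585$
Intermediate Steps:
$q{\left(j,F \right)} = \sqrt{386}$
$y = \sqrt{386} \approx 19.647$
$\frac{-330440 + \left(-61\right) 29 \cdot 55}{y + 457034} = \frac{-330440 + \left(-61\right) 29 \cdot 55}{\sqrt{386} + 457034} = \frac{-330440 - 97295}{457034 + \sqrt{386}} = - \frac{427735}{457034 + \sqrt{386}}$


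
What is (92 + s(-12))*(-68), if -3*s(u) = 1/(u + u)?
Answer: -112625/18 ≈ -6256.9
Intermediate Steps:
s(u) = -1/(6*u) (s(u) = -1/(3*(u + u)) = -1/(2*u)/3 = -1/(6*u))
(92 + s(-12))*(-68) = (92 - ⅙/(-12))*(-68) = (92 - ⅙*(-1/12))*(-68) = (92 + 1/72)*(-68) = (6625/72)*(-68) = -112625/18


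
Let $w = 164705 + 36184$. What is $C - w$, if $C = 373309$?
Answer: $172420$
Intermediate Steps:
$w = 200889$
$C - w = 373309 - 200889 = 172420$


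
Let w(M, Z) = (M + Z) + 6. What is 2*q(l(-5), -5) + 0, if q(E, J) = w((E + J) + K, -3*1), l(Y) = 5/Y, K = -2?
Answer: -10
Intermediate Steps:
w(M, Z) = 6 + M + Z
q(E, J) = 1 + E + J (q(E, J) = 6 + ((E + J) - 2) - 3*1 = 6 + (-2 + E + J) - 3 = 1 + E + J)
2*q(l(-5), -5) + 0 = 2*(1 + 5/(-5) - 5) + 0 = 2*(1 + 5*(-⅕) - 5) + 0 = 2*(1 - 1 - 5) + 0 = 2*(-5) + 0 = -10 + 0 = -10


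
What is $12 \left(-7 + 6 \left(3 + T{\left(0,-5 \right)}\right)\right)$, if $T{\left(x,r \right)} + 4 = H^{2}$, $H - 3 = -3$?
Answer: $-156$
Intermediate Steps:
$H = 0$ ($H = 3 - 3 = 0$)
$T{\left(x,r \right)} = -4$ ($T{\left(x,r \right)} = -4 + 0^{2} = -4 + 0 = -4$)
$12 \left(-7 + 6 \left(3 + T{\left(0,-5 \right)}\right)\right) = 12 \left(-7 + 6 \left(3 - 4\right)\right) = 12 \left(-7 + 6 \left(-1\right)\right) = 12 \left(-7 - 6\right) = 12 \left(-13\right) = -156$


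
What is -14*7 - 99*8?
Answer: -890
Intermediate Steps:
-14*7 - 99*8 = -98 - 792 = -890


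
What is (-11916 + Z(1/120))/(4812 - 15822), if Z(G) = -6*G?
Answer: 238321/220200 ≈ 1.0823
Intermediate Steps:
(-11916 + Z(1/120))/(4812 - 15822) = (-11916 - 6/120)/(4812 - 15822) = (-11916 - 6*1/120)/(-11010) = (-11916 - 1/20)*(-1/11010) = -238321/20*(-1/11010) = 238321/220200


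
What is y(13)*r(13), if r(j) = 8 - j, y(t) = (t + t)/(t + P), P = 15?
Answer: -65/14 ≈ -4.6429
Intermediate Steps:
y(t) = 2*t/(15 + t) (y(t) = (t + t)/(t + 15) = (2*t)/(15 + t) = 2*t/(15 + t))
y(13)*r(13) = (2*13/(15 + 13))*(8 - 1*13) = (2*13/28)*(8 - 13) = (2*13*(1/28))*(-5) = (13/14)*(-5) = -65/14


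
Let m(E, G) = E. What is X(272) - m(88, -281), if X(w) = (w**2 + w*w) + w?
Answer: 148152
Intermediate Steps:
X(w) = w + 2*w**2 (X(w) = (w**2 + w**2) + w = 2*w**2 + w = w + 2*w**2)
X(272) - m(88, -281) = 272*(1 + 2*272) - 1*88 = 272*(1 + 544) - 88 = 272*545 - 88 = 148240 - 88 = 148152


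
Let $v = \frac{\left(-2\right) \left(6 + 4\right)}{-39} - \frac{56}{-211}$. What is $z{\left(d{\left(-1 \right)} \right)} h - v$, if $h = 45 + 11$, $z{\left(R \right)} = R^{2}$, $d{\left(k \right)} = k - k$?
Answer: $- \frac{6404}{8229} \approx -0.77822$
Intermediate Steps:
$d{\left(k \right)} = 0$
$h = 56$
$v = \frac{6404}{8229}$ ($v = \left(-2\right) 10 \left(- \frac{1}{39}\right) - - \frac{56}{211} = \left(-20\right) \left(- \frac{1}{39}\right) + \frac{56}{211} = \frac{20}{39} + \frac{56}{211} = \frac{6404}{8229} \approx 0.77822$)
$z{\left(d{\left(-1 \right)} \right)} h - v = 0^{2} \cdot 56 - \frac{6404}{8229} = 0 \cdot 56 - \frac{6404}{8229} = 0 - \frac{6404}{8229} = - \frac{6404}{8229}$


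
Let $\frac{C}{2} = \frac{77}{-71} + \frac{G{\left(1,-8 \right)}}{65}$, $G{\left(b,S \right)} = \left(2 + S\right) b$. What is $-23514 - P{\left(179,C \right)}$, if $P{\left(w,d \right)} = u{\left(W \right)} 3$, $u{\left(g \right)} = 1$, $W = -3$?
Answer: $-23517$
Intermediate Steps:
$G{\left(b,S \right)} = b \left(2 + S\right)$
$C = - \frac{10862}{4615}$ ($C = 2 \left(\frac{77}{-71} + \frac{1 \left(2 - 8\right)}{65}\right) = 2 \left(77 \left(- \frac{1}{71}\right) + 1 \left(-6\right) \frac{1}{65}\right) = 2 \left(- \frac{77}{71} - \frac{6}{65}\right) = 2 \left(- \frac{5431}{4615}\right) = - \frac{10862}{4615} \approx -2.3536$)
$P{\left(w,d \right)} = 3$ ($P{\left(w,d \right)} = 1 \cdot 3 = 3$)
$-23514 - P{\left(179,C \right)} = -23514 - 3 = -23517$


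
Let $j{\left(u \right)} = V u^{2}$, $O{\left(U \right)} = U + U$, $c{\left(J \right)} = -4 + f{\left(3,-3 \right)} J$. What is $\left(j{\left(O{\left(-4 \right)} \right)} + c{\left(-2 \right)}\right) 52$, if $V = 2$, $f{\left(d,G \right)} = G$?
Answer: $6760$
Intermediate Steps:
$c{\left(J \right)} = -4 - 3 J$
$O{\left(U \right)} = 2 U$
$j{\left(u \right)} = 2 u^{2}$
$\left(j{\left(O{\left(-4 \right)} \right)} + c{\left(-2 \right)}\right) 52 = \left(2 \left(2 \left(-4\right)\right)^{2} - -2\right) 52 = \left(2 \left(-8\right)^{2} + \left(-4 + 6\right)\right) 52 = \left(2 \cdot 64 + 2\right) 52 = \left(128 + 2\right) 52 = 130 \cdot 52 = 6760$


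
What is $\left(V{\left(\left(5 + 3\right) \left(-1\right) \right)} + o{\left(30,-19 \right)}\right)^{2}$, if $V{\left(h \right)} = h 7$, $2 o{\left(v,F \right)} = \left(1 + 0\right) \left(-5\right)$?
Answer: $\frac{13689}{4} \approx 3422.3$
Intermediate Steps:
$o{\left(v,F \right)} = - \frac{5}{2}$ ($o{\left(v,F \right)} = \frac{\left(1 + 0\right) \left(-5\right)}{2} = \frac{1 \left(-5\right)}{2} = \frac{1}{2} \left(-5\right) = - \frac{5}{2}$)
$V{\left(h \right)} = 7 h$
$\left(V{\left(\left(5 + 3\right) \left(-1\right) \right)} + o{\left(30,-19 \right)}\right)^{2} = \left(7 \left(5 + 3\right) \left(-1\right) - \frac{5}{2}\right)^{2} = \left(7 \cdot 8 \left(-1\right) - \frac{5}{2}\right)^{2} = \left(7 \left(-8\right) - \frac{5}{2}\right)^{2} = \left(-56 - \frac{5}{2}\right)^{2} = \left(- \frac{117}{2}\right)^{2} = \frac{13689}{4}$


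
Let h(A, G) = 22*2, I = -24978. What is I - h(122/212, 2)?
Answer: -25022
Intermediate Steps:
h(A, G) = 44
I - h(122/212, 2) = -24978 - 1*44 = -24978 - 44 = -25022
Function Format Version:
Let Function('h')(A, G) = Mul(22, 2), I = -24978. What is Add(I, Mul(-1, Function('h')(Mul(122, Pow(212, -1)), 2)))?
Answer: -25022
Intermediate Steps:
Function('h')(A, G) = 44
Add(I, Mul(-1, Function('h')(Mul(122, Pow(212, -1)), 2))) = Add(-24978, Mul(-1, 44)) = Add(-24978, -44) = -25022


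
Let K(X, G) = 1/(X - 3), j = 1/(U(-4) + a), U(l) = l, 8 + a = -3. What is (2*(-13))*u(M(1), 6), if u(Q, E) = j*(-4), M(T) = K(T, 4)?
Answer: -104/15 ≈ -6.9333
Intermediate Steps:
a = -11 (a = -8 - 3 = -11)
j = -1/15 (j = 1/(-4 - 11) = 1/(-15) = -1/15 ≈ -0.066667)
K(X, G) = 1/(-3 + X)
M(T) = 1/(-3 + T)
u(Q, E) = 4/15 (u(Q, E) = -1/15*(-4) = 4/15)
(2*(-13))*u(M(1), 6) = (2*(-13))*(4/15) = -26*4/15 = -104/15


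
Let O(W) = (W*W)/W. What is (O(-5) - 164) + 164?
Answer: -5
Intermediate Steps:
O(W) = W (O(W) = W²/W = W)
(O(-5) - 164) + 164 = (-5 - 164) + 164 = -169 + 164 = -5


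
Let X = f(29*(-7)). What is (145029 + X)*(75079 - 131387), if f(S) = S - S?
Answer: -8166292932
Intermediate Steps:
f(S) = 0
X = 0
(145029 + X)*(75079 - 131387) = (145029 + 0)*(75079 - 131387) = 145029*(-56308) = -8166292932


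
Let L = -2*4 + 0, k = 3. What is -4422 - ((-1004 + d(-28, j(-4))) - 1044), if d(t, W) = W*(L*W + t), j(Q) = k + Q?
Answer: -2394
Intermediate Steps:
L = -8 (L = -8 + 0 = -8)
j(Q) = 3 + Q
d(t, W) = W*(t - 8*W) (d(t, W) = W*(-8*W + t) = W*(t - 8*W))
-4422 - ((-1004 + d(-28, j(-4))) - 1044) = -4422 - ((-1004 + (3 - 4)*(-28 - 8*(3 - 4))) - 1044) = -4422 - ((-1004 - (-28 - 8*(-1))) - 1044) = -4422 - ((-1004 - (-28 + 8)) - 1044) = -4422 - ((-1004 - 1*(-20)) - 1044) = -4422 - ((-1004 + 20) - 1044) = -4422 - (-984 - 1044) = -4422 - 1*(-2028) = -4422 + 2028 = -2394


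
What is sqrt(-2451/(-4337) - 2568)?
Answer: I*sqrt(48292343205)/4337 ≈ 50.67*I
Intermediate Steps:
sqrt(-2451/(-4337) - 2568) = sqrt(-2451*(-1/4337) - 2568) = sqrt(2451/4337 - 2568) = sqrt(-11134965/4337) = I*sqrt(48292343205)/4337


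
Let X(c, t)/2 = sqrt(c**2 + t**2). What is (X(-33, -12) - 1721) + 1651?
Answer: -70 + 6*sqrt(137) ≈ 0.22820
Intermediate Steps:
X(c, t) = 2*sqrt(c**2 + t**2)
(X(-33, -12) - 1721) + 1651 = (2*sqrt((-33)**2 + (-12)**2) - 1721) + 1651 = (2*sqrt(1089 + 144) - 1721) + 1651 = (2*sqrt(1233) - 1721) + 1651 = (2*(3*sqrt(137)) - 1721) + 1651 = (6*sqrt(137) - 1721) + 1651 = (-1721 + 6*sqrt(137)) + 1651 = -70 + 6*sqrt(137)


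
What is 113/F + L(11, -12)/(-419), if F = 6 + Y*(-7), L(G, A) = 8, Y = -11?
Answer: 46683/34777 ≈ 1.3424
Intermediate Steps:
F = 83 (F = 6 - 11*(-7) = 6 + 77 = 83)
113/F + L(11, -12)/(-419) = 113/83 + 8/(-419) = 113*(1/83) + 8*(-1/419) = 113/83 - 8/419 = 46683/34777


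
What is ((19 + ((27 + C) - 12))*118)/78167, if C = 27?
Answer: 7198/78167 ≈ 0.092085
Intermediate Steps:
((19 + ((27 + C) - 12))*118)/78167 = ((19 + ((27 + 27) - 12))*118)/78167 = ((19 + (54 - 12))*118)*(1/78167) = ((19 + 42)*118)*(1/78167) = (61*118)*(1/78167) = 7198*(1/78167) = 7198/78167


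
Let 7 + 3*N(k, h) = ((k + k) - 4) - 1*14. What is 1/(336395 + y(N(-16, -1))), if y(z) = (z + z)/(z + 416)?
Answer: 397/133548777 ≈ 2.9727e-6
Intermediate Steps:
N(k, h) = -25/3 + 2*k/3 (N(k, h) = -7/3 + (((k + k) - 4) - 1*14)/3 = -7/3 + ((2*k - 4) - 14)/3 = -7/3 + ((-4 + 2*k) - 14)/3 = -7/3 + (-18 + 2*k)/3 = -7/3 + (-6 + 2*k/3) = -25/3 + 2*k/3)
y(z) = 2*z/(416 + z) (y(z) = (2*z)/(416 + z) = 2*z/(416 + z))
1/(336395 + y(N(-16, -1))) = 1/(336395 + 2*(-25/3 + (2/3)*(-16))/(416 + (-25/3 + (2/3)*(-16)))) = 1/(336395 + 2*(-25/3 - 32/3)/(416 + (-25/3 - 32/3))) = 1/(336395 + 2*(-19)/(416 - 19)) = 1/(336395 + 2*(-19)/397) = 1/(336395 + 2*(-19)*(1/397)) = 1/(336395 - 38/397) = 1/(133548777/397) = 397/133548777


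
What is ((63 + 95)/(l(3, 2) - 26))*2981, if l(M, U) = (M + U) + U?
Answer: -470998/19 ≈ -24789.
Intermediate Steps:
l(M, U) = M + 2*U
((63 + 95)/(l(3, 2) - 26))*2981 = ((63 + 95)/((3 + 2*2) - 26))*2981 = (158/((3 + 4) - 26))*2981 = (158/(7 - 26))*2981 = (158/(-19))*2981 = (158*(-1/19))*2981 = -158/19*2981 = -470998/19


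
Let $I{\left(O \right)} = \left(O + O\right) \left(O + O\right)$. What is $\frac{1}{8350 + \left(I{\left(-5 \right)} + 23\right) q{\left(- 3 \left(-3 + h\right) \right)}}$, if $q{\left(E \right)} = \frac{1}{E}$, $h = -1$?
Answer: $\frac{4}{33441} \approx 0.00011961$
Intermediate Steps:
$I{\left(O \right)} = 4 O^{2}$ ($I{\left(O \right)} = 2 O 2 O = 4 O^{2}$)
$\frac{1}{8350 + \left(I{\left(-5 \right)} + 23\right) q{\left(- 3 \left(-3 + h\right) \right)}} = \frac{1}{8350 + \frac{4 \left(-5\right)^{2} + 23}{\left(-3\right) \left(-3 - 1\right)}} = \frac{1}{8350 + \frac{4 \cdot 25 + 23}{\left(-3\right) \left(-4\right)}} = \frac{1}{8350 + \frac{100 + 23}{12}} = \frac{1}{8350 + 123 \cdot \frac{1}{12}} = \frac{1}{8350 + \frac{41}{4}} = \frac{1}{\frac{33441}{4}} = \frac{4}{33441}$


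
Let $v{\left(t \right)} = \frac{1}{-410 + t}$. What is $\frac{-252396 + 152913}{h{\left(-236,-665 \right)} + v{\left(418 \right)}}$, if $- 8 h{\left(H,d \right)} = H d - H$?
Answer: $\frac{795864}{157175} \approx 5.0636$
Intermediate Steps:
$h{\left(H,d \right)} = \frac{H}{8} - \frac{H d}{8}$ ($h{\left(H,d \right)} = - \frac{H d - H}{8} = - \frac{- H + H d}{8} = \frac{H}{8} - \frac{H d}{8}$)
$\frac{-252396 + 152913}{h{\left(-236,-665 \right)} + v{\left(418 \right)}} = \frac{-252396 + 152913}{\frac{1}{8} \left(-236\right) \left(1 - -665\right) + \frac{1}{-410 + 418}} = - \frac{99483}{\frac{1}{8} \left(-236\right) \left(1 + 665\right) + \frac{1}{8}} = - \frac{99483}{\frac{1}{8} \left(-236\right) 666 + \frac{1}{8}} = - \frac{99483}{-19647 + \frac{1}{8}} = - \frac{99483}{- \frac{157175}{8}} = \left(-99483\right) \left(- \frac{8}{157175}\right) = \frac{795864}{157175}$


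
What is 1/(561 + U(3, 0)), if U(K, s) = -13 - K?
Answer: 1/545 ≈ 0.0018349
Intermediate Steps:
1/(561 + U(3, 0)) = 1/(561 + (-13 - 1*3)) = 1/(561 + (-13 - 3)) = 1/(561 - 16) = 1/545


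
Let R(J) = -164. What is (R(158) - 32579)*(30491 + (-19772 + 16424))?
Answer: -888743249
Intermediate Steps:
(R(158) - 32579)*(30491 + (-19772 + 16424)) = (-164 - 32579)*(30491 + (-19772 + 16424)) = -32743*(30491 - 3348) = -32743*27143 = -888743249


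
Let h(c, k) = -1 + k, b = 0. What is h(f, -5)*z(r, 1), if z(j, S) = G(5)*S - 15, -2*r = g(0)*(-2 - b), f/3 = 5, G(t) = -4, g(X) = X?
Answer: 114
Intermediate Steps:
f = 15 (f = 3*5 = 15)
r = 0 (r = -0*(-2 - 1*0) = -0*(-2 + 0) = -0*(-2) = -1/2*0 = 0)
z(j, S) = -15 - 4*S (z(j, S) = -4*S - 15 = -15 - 4*S)
h(f, -5)*z(r, 1) = (-1 - 5)*(-15 - 4*1) = -6*(-15 - 4) = -6*(-19) = 114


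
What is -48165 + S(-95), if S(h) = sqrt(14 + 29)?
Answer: -48165 + sqrt(43) ≈ -48158.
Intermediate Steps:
S(h) = sqrt(43)
-48165 + S(-95) = -48165 + sqrt(43)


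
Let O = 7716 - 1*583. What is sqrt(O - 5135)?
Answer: 3*sqrt(222) ≈ 44.699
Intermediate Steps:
O = 7133 (O = 7716 - 583 = 7133)
sqrt(O - 5135) = sqrt(7133 - 5135) = sqrt(1998) = 3*sqrt(222)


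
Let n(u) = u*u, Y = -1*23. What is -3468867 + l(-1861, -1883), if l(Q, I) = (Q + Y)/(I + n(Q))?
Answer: -6003634026315/1730719 ≈ -3.4689e+6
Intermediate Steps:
Y = -23
n(u) = u²
l(Q, I) = (-23 + Q)/(I + Q²) (l(Q, I) = (Q - 23)/(I + Q²) = (-23 + Q)/(I + Q²))
-3468867 + l(-1861, -1883) = -3468867 + (-23 - 1861)/(-1883 + (-1861)²) = -3468867 - 1884/(-1883 + 3463321) = -3468867 - 1884/3461438 = -3468867 + (1/3461438)*(-1884) = -3468867 - 942/1730719 = -6003634026315/1730719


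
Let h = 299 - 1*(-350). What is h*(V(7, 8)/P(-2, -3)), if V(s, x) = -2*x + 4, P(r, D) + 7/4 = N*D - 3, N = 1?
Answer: 31152/31 ≈ 1004.9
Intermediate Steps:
P(r, D) = -19/4 + D (P(r, D) = -7/4 + (1*D - 3) = -7/4 + (D - 3) = -7/4 + (-3 + D) = -19/4 + D)
V(s, x) = 4 - 2*x
h = 649 (h = 299 + 350 = 649)
h*(V(7, 8)/P(-2, -3)) = 649*((4 - 2*8)/(-19/4 - 3)) = 649*((4 - 16)/(-31/4)) = 649*(-12*(-4/31)) = 649*(48/31) = 31152/31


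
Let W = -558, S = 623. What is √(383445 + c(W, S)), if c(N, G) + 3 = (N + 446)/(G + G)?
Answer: √3037243370/89 ≈ 619.23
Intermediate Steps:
c(N, G) = -3 + (446 + N)/(2*G) (c(N, G) = -3 + (N + 446)/(G + G) = -3 + (446 + N)/((2*G)) = -3 + (446 + N)*(1/(2*G)) = -3 + (446 + N)/(2*G))
√(383445 + c(W, S)) = √(383445 + (½)*(446 - 558 - 6*623)/623) = √(383445 + (½)*(1/623)*(446 - 558 - 3738)) = √(383445 + (½)*(1/623)*(-3850)) = √(383445 - 275/89) = √(34126330/89) = √3037243370/89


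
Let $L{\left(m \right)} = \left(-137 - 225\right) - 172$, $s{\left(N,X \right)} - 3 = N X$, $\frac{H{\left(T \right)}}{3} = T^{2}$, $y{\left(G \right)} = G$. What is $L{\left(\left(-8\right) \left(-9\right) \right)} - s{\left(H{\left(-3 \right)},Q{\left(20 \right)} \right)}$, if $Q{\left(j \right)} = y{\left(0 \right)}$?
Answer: $-537$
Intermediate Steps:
$H{\left(T \right)} = 3 T^{2}$
$Q{\left(j \right)} = 0$
$s{\left(N,X \right)} = 3 + N X$
$L{\left(m \right)} = -534$ ($L{\left(m \right)} = -362 - 172 = -534$)
$L{\left(\left(-8\right) \left(-9\right) \right)} - s{\left(H{\left(-3 \right)},Q{\left(20 \right)} \right)} = -534 - \left(3 + 3 \left(-3\right)^{2} \cdot 0\right) = -534 - \left(3 + 3 \cdot 9 \cdot 0\right) = -534 - \left(3 + 27 \cdot 0\right) = -534 - \left(3 + 0\right) = -534 - 3 = -537$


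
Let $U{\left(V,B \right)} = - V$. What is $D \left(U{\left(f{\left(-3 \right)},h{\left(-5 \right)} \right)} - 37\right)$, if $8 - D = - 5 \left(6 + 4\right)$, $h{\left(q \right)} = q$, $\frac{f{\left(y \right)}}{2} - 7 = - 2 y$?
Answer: $-3654$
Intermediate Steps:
$f{\left(y \right)} = 14 - 4 y$ ($f{\left(y \right)} = 14 + 2 \left(- 2 y\right) = 14 - 4 y$)
$D = 58$ ($D = 8 - - 5 \left(6 + 4\right) = 8 - \left(-5\right) 10 = 8 - -50 = 8 + 50 = 58$)
$D \left(U{\left(f{\left(-3 \right)},h{\left(-5 \right)} \right)} - 37\right) = 58 \left(- (14 - -12) - 37\right) = 58 \left(- (14 + 12) - 37\right) = 58 \left(\left(-1\right) 26 - 37\right) = 58 \left(-26 - 37\right) = 58 \left(-63\right) = -3654$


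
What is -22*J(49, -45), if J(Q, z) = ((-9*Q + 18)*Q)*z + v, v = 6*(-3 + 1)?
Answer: -20519466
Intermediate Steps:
v = -12 (v = 6*(-2) = -12)
J(Q, z) = -12 + Q*z*(18 - 9*Q) (J(Q, z) = ((-9*Q + 18)*Q)*z - 12 = ((18 - 9*Q)*Q)*z - 12 = (Q*(18 - 9*Q))*z - 12 = Q*z*(18 - 9*Q) - 12 = -12 + Q*z*(18 - 9*Q))
-22*J(49, -45) = -22*(-12 - 9*(-45)*49² + 18*49*(-45)) = -22*(-12 - 9*(-45)*2401 - 39690) = -22*(-12 + 972405 - 39690) = -22*932703 = -20519466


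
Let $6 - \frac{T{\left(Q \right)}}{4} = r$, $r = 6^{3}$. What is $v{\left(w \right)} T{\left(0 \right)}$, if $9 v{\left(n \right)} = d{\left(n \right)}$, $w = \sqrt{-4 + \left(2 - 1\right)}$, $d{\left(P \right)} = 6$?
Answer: $-560$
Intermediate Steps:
$w = i \sqrt{3}$ ($w = \sqrt{-4 + 1} = \sqrt{-3} = i \sqrt{3} \approx 1.732 i$)
$r = 216$
$T{\left(Q \right)} = -840$ ($T{\left(Q \right)} = 24 - 864 = -840$)
$v{\left(n \right)} = \frac{2}{3}$ ($v{\left(n \right)} = \frac{1}{9} \cdot 6 = \frac{2}{3}$)
$v{\left(w \right)} T{\left(0 \right)} = \frac{2}{3} \left(-840\right) = -560$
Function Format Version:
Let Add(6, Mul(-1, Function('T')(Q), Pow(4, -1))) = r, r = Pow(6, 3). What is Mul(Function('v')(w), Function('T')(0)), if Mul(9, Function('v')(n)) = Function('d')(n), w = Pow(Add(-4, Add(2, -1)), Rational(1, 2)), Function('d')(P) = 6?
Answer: -560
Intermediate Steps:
w = Mul(I, Pow(3, Rational(1, 2))) (w = Pow(Add(-4, 1), Rational(1, 2)) = Pow(-3, Rational(1, 2)) = Mul(I, Pow(3, Rational(1, 2))) ≈ Mul(1.7320, I))
r = 216
Function('T')(Q) = -840 (Function('T')(Q) = Add(24, Mul(-4, 216)) = Add(24, -864) = -840)
Function('v')(n) = Rational(2, 3) (Function('v')(n) = Mul(Rational(1, 9), 6) = Rational(2, 3))
Mul(Function('v')(w), Function('T')(0)) = Mul(Rational(2, 3), -840) = -560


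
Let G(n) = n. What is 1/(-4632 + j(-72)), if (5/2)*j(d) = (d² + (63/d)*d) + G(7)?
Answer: -5/12652 ≈ -0.00039519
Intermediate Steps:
j(d) = 28 + 2*d²/5 (j(d) = 2*((d² + (63/d)*d) + 7)/5 = 2*((d² + 63) + 7)/5 = 2*((63 + d²) + 7)/5 = 2*(70 + d²)/5 = 28 + 2*d²/5)
1/(-4632 + j(-72)) = 1/(-4632 + (28 + (⅖)*(-72)²)) = 1/(-4632 + (28 + (⅖)*5184)) = 1/(-4632 + (28 + 10368/5)) = 1/(-4632 + 10508/5) = 1/(-12652/5) = -5/12652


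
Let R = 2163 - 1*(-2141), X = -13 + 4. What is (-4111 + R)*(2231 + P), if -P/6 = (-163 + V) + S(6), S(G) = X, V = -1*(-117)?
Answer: 494273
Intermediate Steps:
X = -9
V = 117
S(G) = -9
P = 330 (P = -6*((-163 + 117) - 9) = -6*(-46 - 9) = -6*(-55) = 330)
R = 4304 (R = 2163 + 2141 = 4304)
(-4111 + R)*(2231 + P) = (-4111 + 4304)*(2231 + 330) = 193*2561 = 494273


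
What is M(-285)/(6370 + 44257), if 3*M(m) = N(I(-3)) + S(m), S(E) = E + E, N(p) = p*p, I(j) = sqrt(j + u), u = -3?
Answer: -192/50627 ≈ -0.0037924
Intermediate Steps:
I(j) = sqrt(-3 + j) (I(j) = sqrt(j - 3) = sqrt(-3 + j))
N(p) = p**2
S(E) = 2*E
M(m) = -2 + 2*m/3 (M(m) = ((sqrt(-3 - 3))**2 + 2*m)/3 = ((sqrt(-6))**2 + 2*m)/3 = ((I*sqrt(6))**2 + 2*m)/3 = (-6 + 2*m)/3 = -2 + 2*m/3)
M(-285)/(6370 + 44257) = (-2 + (2/3)*(-285))/(6370 + 44257) = (-2 - 190)/50627 = -192*1/50627 = -192/50627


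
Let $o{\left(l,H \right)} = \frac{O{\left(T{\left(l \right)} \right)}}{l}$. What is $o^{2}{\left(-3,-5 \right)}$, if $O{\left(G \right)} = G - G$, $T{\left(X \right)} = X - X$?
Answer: $0$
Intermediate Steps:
$T{\left(X \right)} = 0$
$O{\left(G \right)} = 0$
$o{\left(l,H \right)} = 0$ ($o{\left(l,H \right)} = \frac{0}{l} = 0$)
$o^{2}{\left(-3,-5 \right)} = 0^{2} = 0$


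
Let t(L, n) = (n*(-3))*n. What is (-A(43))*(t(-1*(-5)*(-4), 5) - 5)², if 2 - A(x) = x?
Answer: 262400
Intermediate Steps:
A(x) = 2 - x
t(L, n) = -3*n² (t(L, n) = (-3*n)*n = -3*n²)
(-A(43))*(t(-1*(-5)*(-4), 5) - 5)² = (-(2 - 1*43))*(-3*5² - 5)² = (-(2 - 43))*(-3*25 - 5)² = (-1*(-41))*(-75 - 5)² = 41*(-80)² = 41*6400 = 262400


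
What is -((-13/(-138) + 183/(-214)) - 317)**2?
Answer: -5503852068841/54508689 ≈ -1.0097e+5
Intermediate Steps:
-((-13/(-138) + 183/(-214)) - 317)**2 = -((-13*(-1/138) + 183*(-1/214)) - 317)**2 = -((13/138 - 183/214) - 317)**2 = -(-5618/7383 - 317)**2 = -(-2346029/7383)**2 = -1*5503852068841/54508689 = -5503852068841/54508689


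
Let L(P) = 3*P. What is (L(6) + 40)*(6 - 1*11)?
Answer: -290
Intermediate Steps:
(L(6) + 40)*(6 - 1*11) = (3*6 + 40)*(6 - 1*11) = (18 + 40)*(6 - 11) = 58*(-5) = -290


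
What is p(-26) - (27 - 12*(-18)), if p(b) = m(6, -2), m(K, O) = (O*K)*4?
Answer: -291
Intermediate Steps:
m(K, O) = 4*K*O (m(K, O) = (K*O)*4 = 4*K*O)
p(b) = -48 (p(b) = 4*6*(-2) = -48)
p(-26) - (27 - 12*(-18)) = -48 - (27 - 12*(-18)) = -48 - (27 + 216) = -48 - 1*243 = -48 - 243 = -291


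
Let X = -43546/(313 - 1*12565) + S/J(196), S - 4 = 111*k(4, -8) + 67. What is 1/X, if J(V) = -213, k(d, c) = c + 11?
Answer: 144982/240305 ≈ 0.60332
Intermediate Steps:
k(d, c) = 11 + c
S = 404 (S = 4 + (111*(11 - 8) + 67) = 4 + (111*3 + 67) = 4 + (333 + 67) = 4 + 400 = 404)
X = 240305/144982 (X = -43546/(313 - 1*12565) + 404/(-213) = -43546/(313 - 12565) + 404*(-1/213) = -43546/(-12252) - 404/213 = -43546*(-1/12252) - 404/213 = 21773/6126 - 404/213 = 240305/144982 ≈ 1.6575)
1/X = 1/(240305/144982) = 144982/240305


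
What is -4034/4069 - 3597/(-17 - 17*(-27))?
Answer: -1263017/138346 ≈ -9.1294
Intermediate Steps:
-4034/4069 - 3597/(-17 - 17*(-27)) = -4034*1/4069 - 3597/(-17 + 459) = -4034/4069 - 3597/442 = -1263017/138346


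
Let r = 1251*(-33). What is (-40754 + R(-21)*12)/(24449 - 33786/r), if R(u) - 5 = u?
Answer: -187819302/112151317 ≈ -1.6747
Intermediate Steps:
r = -41283
R(u) = 5 + u
(-40754 + R(-21)*12)/(24449 - 33786/r) = (-40754 + (5 - 21)*12)/(24449 - 33786/(-41283)) = (-40754 - 16*12)/(24449 - 33786*(-1/41283)) = (-40754 - 192)/(24449 + 3754/4587) = -40946/112151317/4587 = -40946*4587/112151317 = -187819302/112151317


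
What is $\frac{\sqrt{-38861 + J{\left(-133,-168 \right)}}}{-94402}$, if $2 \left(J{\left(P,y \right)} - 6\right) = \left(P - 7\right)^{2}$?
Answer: $- \frac{i \sqrt{29055}}{94402} \approx - 0.0018056 i$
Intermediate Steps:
$J{\left(P,y \right)} = 6 + \frac{\left(-7 + P\right)^{2}}{2}$ ($J{\left(P,y \right)} = 6 + \frac{\left(P - 7\right)^{2}}{2} = 6 + \frac{\left(-7 + P\right)^{2}}{2}$)
$\frac{\sqrt{-38861 + J{\left(-133,-168 \right)}}}{-94402} = \frac{\sqrt{-38861 + \left(6 + \frac{\left(-7 - 133\right)^{2}}{2}\right)}}{-94402} = \sqrt{-38861 + \left(6 + \frac{\left(-140\right)^{2}}{2}\right)} \left(- \frac{1}{94402}\right) = \sqrt{-38861 + \left(6 + \frac{1}{2} \cdot 19600\right)} \left(- \frac{1}{94402}\right) = \sqrt{-38861 + \left(6 + 9800\right)} \left(- \frac{1}{94402}\right) = \sqrt{-38861 + 9806} \left(- \frac{1}{94402}\right) = \sqrt{-29055} \left(- \frac{1}{94402}\right) = i \sqrt{29055} \left(- \frac{1}{94402}\right) = - \frac{i \sqrt{29055}}{94402}$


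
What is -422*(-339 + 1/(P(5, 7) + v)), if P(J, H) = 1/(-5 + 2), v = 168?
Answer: 71956908/503 ≈ 1.4306e+5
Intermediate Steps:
P(J, H) = -1/3 (P(J, H) = 1/(-3) = -1/3)
-422*(-339 + 1/(P(5, 7) + v)) = -422*(-339 + 1/(-1/3 + 168)) = -422*(-339 + 1/(503/3)) = -422*(-339 + 3/503) = -422*(-170514/503) = 71956908/503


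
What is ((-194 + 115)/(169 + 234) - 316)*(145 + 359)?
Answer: -64223208/403 ≈ -1.5936e+5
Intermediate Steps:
((-194 + 115)/(169 + 234) - 316)*(145 + 359) = (-79/403 - 316)*504 = -127427/403*504 = -64223208/403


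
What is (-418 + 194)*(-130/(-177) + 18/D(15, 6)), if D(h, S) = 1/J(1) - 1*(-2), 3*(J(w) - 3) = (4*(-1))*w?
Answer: -3946880/2301 ≈ -1715.3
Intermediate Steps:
J(w) = 3 - 4*w/3 (J(w) = 3 + ((4*(-1))*w)/3 = 3 + (-4*w)/3 = 3 - 4*w/3)
D(h, S) = 13/5 (D(h, S) = 1/(3 - 4/3*1) - 1*(-2) = 1/(3 - 4/3) + 2 = 1/(5/3) + 2 = 3/5 + 2 = 13/5)
(-418 + 194)*(-130/(-177) + 18/D(15, 6)) = (-418 + 194)*(-130/(-177) + 18/(13/5)) = -224*(-130*(-1/177) + 18*(5/13)) = -224*(130/177 + 90/13) = -224*17620/2301 = -3946880/2301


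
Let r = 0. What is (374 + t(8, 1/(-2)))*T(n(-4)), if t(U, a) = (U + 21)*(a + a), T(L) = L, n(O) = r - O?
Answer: 1380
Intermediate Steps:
n(O) = -O (n(O) = 0 - O = -O)
t(U, a) = 2*a*(21 + U) (t(U, a) = (21 + U)*(2*a) = 2*a*(21 + U))
(374 + t(8, 1/(-2)))*T(n(-4)) = (374 + 2*(21 + 8)/(-2))*(-1*(-4)) = (374 + 2*(-½)*29)*4 = (374 - 29)*4 = 345*4 = 1380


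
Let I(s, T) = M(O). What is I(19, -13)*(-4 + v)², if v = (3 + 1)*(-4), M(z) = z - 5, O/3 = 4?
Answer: 2800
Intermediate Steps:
O = 12 (O = 3*4 = 12)
M(z) = -5 + z
I(s, T) = 7 (I(s, T) = -5 + 12 = 7)
v = -16 (v = 4*(-4) = -16)
I(19, -13)*(-4 + v)² = 7*(-4 - 16)² = 7*(-20)² = 7*400 = 2800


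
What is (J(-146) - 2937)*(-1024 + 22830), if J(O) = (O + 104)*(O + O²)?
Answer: -19452631062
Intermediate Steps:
J(O) = (104 + O)*(O + O²)
(J(-146) - 2937)*(-1024 + 22830) = (-146*(104 + (-146)² + 105*(-146)) - 2937)*(-1024 + 22830) = (-146*(104 + 21316 - 15330) - 2937)*21806 = (-146*6090 - 2937)*21806 = (-889140 - 2937)*21806 = -892077*21806 = -19452631062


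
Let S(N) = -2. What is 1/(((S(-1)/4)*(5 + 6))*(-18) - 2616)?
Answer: -1/2517 ≈ -0.00039730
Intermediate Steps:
1/(((S(-1)/4)*(5 + 6))*(-18) - 2616) = 1/(((-2/4)*(5 + 6))*(-18) - 2616) = 1/((-2*¼*11)*(-18) - 2616) = 1/(-½*11*(-18) - 2616) = 1/(-11/2*(-18) - 2616) = 1/(99 - 2616) = 1/(-2517) = -1/2517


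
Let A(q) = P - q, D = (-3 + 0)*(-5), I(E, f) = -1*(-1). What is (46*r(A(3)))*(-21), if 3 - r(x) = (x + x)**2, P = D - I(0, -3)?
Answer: 464646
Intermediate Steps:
I(E, f) = 1
D = 15 (D = -3*(-5) = 15)
P = 14 (P = 15 - 1*1 = 15 - 1 = 14)
A(q) = 14 - q
r(x) = 3 - 4*x**2 (r(x) = 3 - (x + x)**2 = 3 - (2*x)**2 = 3 - 4*x**2)
(46*r(A(3)))*(-21) = (46*(3 - 4*(14 - 1*3)**2))*(-21) = (46*(3 - 4*(14 - 3)**2))*(-21) = (46*(3 - 4*11**2))*(-21) = (46*(3 - 4*121))*(-21) = (46*(3 - 484))*(-21) = (46*(-481))*(-21) = -22126*(-21) = 464646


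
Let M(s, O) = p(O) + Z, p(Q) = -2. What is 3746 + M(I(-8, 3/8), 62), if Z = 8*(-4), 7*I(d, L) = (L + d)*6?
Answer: 3712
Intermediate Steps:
I(d, L) = 6*L/7 + 6*d/7 (I(d, L) = ((L + d)*6)/7 = (6*L + 6*d)/7 = 6*L/7 + 6*d/7)
Z = -32
M(s, O) = -34 (M(s, O) = -2 - 32 = -34)
3746 + M(I(-8, 3/8), 62) = 3746 - 34 = 3712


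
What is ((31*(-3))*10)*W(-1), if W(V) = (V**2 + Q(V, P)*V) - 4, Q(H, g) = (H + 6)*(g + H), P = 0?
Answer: -1860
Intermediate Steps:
Q(H, g) = (6 + H)*(H + g)
W(V) = -4 + V**2 + V*(V**2 + 6*V) (W(V) = (V**2 + (V**2 + 6*V + 6*0 + V*0)*V) - 4 = (V**2 + (V**2 + 6*V + 0 + 0)*V) - 4 = (V**2 + (V**2 + 6*V)*V) - 4 = (V**2 + V*(V**2 + 6*V)) - 4 = -4 + V**2 + V*(V**2 + 6*V))
((31*(-3))*10)*W(-1) = ((31*(-3))*10)*(-4 + (-1)**3 + 7*(-1)**2) = (-93*10)*(-4 - 1 + 7*1) = -930*(-4 - 1 + 7) = -930*2 = -1860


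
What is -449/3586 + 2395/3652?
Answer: 315851/595276 ≈ 0.53060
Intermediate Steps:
-449/3586 + 2395/3652 = 315851/595276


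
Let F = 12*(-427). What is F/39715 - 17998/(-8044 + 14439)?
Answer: -29902342/10159097 ≈ -2.9434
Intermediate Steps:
F = -5124
F/39715 - 17998/(-8044 + 14439) = -5124/39715 - 17998/(-8044 + 14439) = -5124*1/39715 - 17998/6395 = -5124/39715 - 17998*1/6395 = -5124/39715 - 17998/6395 = -29902342/10159097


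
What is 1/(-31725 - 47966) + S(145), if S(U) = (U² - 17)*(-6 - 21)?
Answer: -45202010257/79691 ≈ -5.6722e+5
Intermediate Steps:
S(U) = 459 - 27*U² (S(U) = (-17 + U²)*(-27) = 459 - 27*U²)
1/(-31725 - 47966) + S(145) = 1/(-31725 - 47966) + (459 - 27*145²) = 1/(-79691) + (459 - 27*21025) = -1/79691 + (459 - 567675) = -1/79691 - 567216 = -45202010257/79691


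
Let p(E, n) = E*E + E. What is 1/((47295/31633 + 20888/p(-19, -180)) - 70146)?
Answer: -5409243/379098296981 ≈ -1.4269e-5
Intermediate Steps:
p(E, n) = E + E² (p(E, n) = E² + E = E + E²)
1/((47295/31633 + 20888/p(-19, -180)) - 70146) = 1/((47295/31633 + 20888/((-19*(1 - 19)))) - 70146) = 1/((47295*(1/31633) + 20888/((-19*(-18)))) - 70146) = 1/((47295/31633 + 20888/342) - 70146) = 1/((47295/31633 + 20888*(1/342)) - 70146) = 1/((47295/31633 + 10444/171) - 70146) = 1/(338462497/5409243 - 70146) = 1/(-379098296981/5409243) = -5409243/379098296981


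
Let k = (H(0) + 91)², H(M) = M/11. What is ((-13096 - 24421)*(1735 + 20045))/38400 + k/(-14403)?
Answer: -196155018253/9217920 ≈ -21280.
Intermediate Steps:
H(M) = M/11 (H(M) = M*(1/11) = M/11)
k = 8281 (k = ((1/11)*0 + 91)² = (0 + 91)² = 91² = 8281)
((-13096 - 24421)*(1735 + 20045))/38400 + k/(-14403) = ((-13096 - 24421)*(1735 + 20045))/38400 + 8281/(-14403) = -37517*21780*(1/38400) + 8281*(-1/14403) = -817120260*1/38400 - 8281/14403 = -13618671/640 - 8281/14403 = -196155018253/9217920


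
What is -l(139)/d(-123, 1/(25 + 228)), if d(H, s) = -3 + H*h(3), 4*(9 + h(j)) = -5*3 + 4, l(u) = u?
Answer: -556/5769 ≈ -0.096377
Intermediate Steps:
h(j) = -47/4 (h(j) = -9 + (-5*3 + 4)/4 = -9 + (-15 + 4)/4 = -9 + (¼)*(-11) = -9 - 11/4 = -47/4)
d(H, s) = -3 - 47*H/4 (d(H, s) = -3 + H*(-47/4) = -3 - 47*H/4)
-l(139)/d(-123, 1/(25 + 228)) = -139/(-3 - 47/4*(-123)) = -139/(-3 + 5781/4) = -139/5769/4 = -139*4/5769 = -1*556/5769 = -556/5769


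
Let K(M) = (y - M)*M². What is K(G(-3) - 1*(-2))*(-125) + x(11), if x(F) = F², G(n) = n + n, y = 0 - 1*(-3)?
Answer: -13879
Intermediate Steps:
y = 3 (y = 0 + 3 = 3)
G(n) = 2*n
K(M) = M²*(3 - M) (K(M) = (3 - M)*M² = M²*(3 - M))
K(G(-3) - 1*(-2))*(-125) + x(11) = ((2*(-3) - 1*(-2))²*(3 - (2*(-3) - 1*(-2))))*(-125) + 11² = ((-6 + 2)²*(3 - (-6 + 2)))*(-125) + 121 = ((-4)²*(3 - 1*(-4)))*(-125) + 121 = (16*(3 + 4))*(-125) + 121 = (16*7)*(-125) + 121 = 112*(-125) + 121 = -14000 + 121 = -13879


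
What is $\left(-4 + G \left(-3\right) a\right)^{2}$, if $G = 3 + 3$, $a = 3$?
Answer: $3364$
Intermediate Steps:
$G = 6$
$\left(-4 + G \left(-3\right) a\right)^{2} = \left(-4 + 6 \left(-3\right) 3\right)^{2} = \left(-4 - 54\right)^{2} = \left(-58\right)^{2} = 3364$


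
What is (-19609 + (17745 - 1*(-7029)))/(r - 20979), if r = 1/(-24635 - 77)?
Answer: -127637480/518433049 ≈ -0.24620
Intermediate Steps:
r = -1/24712 (r = 1/(-24712) = -1/24712 ≈ -4.0466e-5)
(-19609 + (17745 - 1*(-7029)))/(r - 20979) = (-19609 + (17745 - 1*(-7029)))/(-1/24712 - 20979) = (-19609 + (17745 + 7029))/(-518433049/24712) = (-19609 + 24774)*(-24712/518433049) = 5165*(-24712/518433049) = -127637480/518433049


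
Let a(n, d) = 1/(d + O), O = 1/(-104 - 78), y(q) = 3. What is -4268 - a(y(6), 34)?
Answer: -26406298/6187 ≈ -4268.0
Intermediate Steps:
O = -1/182 (O = 1/(-182) = -1/182 ≈ -0.0054945)
a(n, d) = 1/(-1/182 + d) (a(n, d) = 1/(d - 1/182) = 1/(-1/182 + d))
-4268 - a(y(6), 34) = -4268 - 182/(-1 + 182*34) = -4268 - 182/(-1 + 6188) = -4268 - 182/6187 = -26406298/6187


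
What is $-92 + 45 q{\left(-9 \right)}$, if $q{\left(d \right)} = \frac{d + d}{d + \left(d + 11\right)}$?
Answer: $\frac{166}{7} \approx 23.714$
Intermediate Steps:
$q{\left(d \right)} = \frac{2 d}{11 + 2 d}$ ($q{\left(d \right)} = \frac{2 d}{d + \left(11 + d\right)} = \frac{2 d}{11 + 2 d}$)
$-92 + 45 q{\left(-9 \right)} = -92 + 45 \cdot 2 \left(-9\right) \frac{1}{11 + 2 \left(-9\right)} = -92 + 45 \cdot 2 \left(-9\right) \frac{1}{11 - 18} = -92 + 45 \cdot 2 \left(-9\right) \frac{1}{-7} = -92 + 45 \cdot 2 \left(-9\right) \left(- \frac{1}{7}\right) = -92 + 45 \cdot \frac{18}{7} = -92 + \frac{810}{7} = \frac{166}{7}$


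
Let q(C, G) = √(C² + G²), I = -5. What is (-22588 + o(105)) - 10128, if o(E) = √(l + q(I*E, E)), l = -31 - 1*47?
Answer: -32716 + √(-78 + 105*√26) ≈ -32695.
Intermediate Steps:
l = -78 (l = -31 - 47 = -78)
o(E) = √(-78 + √26*√(E²)) (o(E) = √(-78 + √((-5*E)² + E²)) = √(-78 + √(25*E² + E²)) = √(-78 + √(26*E²)) = √(-78 + √26*√(E²)))
(-22588 + o(105)) - 10128 = (-22588 + √(-78 + √26*√(105²))) - 10128 = (-22588 + √(-78 + √26*√11025)) - 10128 = (-22588 + √(-78 + √26*105)) - 10128 = (-22588 + √(-78 + 105*√26)) - 10128 = -32716 + √(-78 + 105*√26)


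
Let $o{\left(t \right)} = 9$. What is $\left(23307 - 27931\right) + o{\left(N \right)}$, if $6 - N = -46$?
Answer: $-4615$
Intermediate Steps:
$N = 52$ ($N = 6 - -46 = 6 + 46 = 52$)
$\left(23307 - 27931\right) + o{\left(N \right)} = \left(23307 - 27931\right) + 9 = -4624 + 9 = -4615$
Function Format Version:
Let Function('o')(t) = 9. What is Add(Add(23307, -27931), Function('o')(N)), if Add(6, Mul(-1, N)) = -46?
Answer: -4615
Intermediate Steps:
N = 52 (N = Add(6, Mul(-1, -46)) = Add(6, 46) = 52)
Add(Add(23307, -27931), Function('o')(N)) = Add(Add(23307, -27931), 9) = Add(-4624, 9) = -4615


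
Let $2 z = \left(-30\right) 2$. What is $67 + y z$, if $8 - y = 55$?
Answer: $1477$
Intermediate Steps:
$y = -47$ ($y = 8 - 55 = -47$)
$z = -30$ ($z = \frac{\left(-30\right) 2}{2} = \frac{1}{2} \left(-60\right) = -30$)
$67 + y z = 67 - -1410 = 67 + 1410 = 1477$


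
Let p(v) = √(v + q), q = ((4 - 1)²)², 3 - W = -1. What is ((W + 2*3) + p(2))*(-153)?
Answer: -1530 - 153*√83 ≈ -2923.9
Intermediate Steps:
W = 4 (W = 3 - 1*(-1) = 3 + 1 = 4)
q = 81 (q = (3²)² = 9² = 81)
p(v) = √(81 + v) (p(v) = √(v + 81) = √(81 + v))
((W + 2*3) + p(2))*(-153) = ((4 + 2*3) + √(81 + 2))*(-153) = ((4 + 6) + √83)*(-153) = (10 + √83)*(-153) = -1530 - 153*√83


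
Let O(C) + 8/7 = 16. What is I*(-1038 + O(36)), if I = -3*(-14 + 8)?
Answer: -128916/7 ≈ -18417.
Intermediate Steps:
O(C) = 104/7 (O(C) = -8/7 + 16 = 104/7)
I = 18 (I = -3*(-6) = 18)
I*(-1038 + O(36)) = 18*(-1038 + 104/7) = 18*(-7162/7) = -128916/7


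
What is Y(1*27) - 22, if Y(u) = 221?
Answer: 199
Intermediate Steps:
Y(1*27) - 22 = 221 - 22 = 199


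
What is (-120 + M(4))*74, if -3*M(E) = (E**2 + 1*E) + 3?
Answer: -28342/3 ≈ -9447.3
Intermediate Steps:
M(E) = -1 - E/3 - E**2/3 (M(E) = -((E**2 + 1*E) + 3)/3 = -((E**2 + E) + 3)/3 = -((E + E**2) + 3)/3 = -(3 + E + E**2)/3 = -1 - E/3 - E**2/3)
(-120 + M(4))*74 = (-120 + (-1 - 1/3*4 - 1/3*4**2))*74 = (-120 + (-1 - 4/3 - 1/3*16))*74 = (-120 + (-1 - 4/3 - 16/3))*74 = (-120 - 23/3)*74 = -383/3*74 = -28342/3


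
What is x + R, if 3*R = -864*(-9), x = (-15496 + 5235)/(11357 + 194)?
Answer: 29929931/11551 ≈ 2591.1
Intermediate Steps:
x = -10261/11551 ≈ -0.88832
R = 2592 (R = (-864*(-9))/3 = (⅓)*7776 = 2592)
x + R = -10261/11551 + 2592 = 29929931/11551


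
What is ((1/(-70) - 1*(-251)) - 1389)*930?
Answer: -7408473/7 ≈ -1.0584e+6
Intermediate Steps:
((1/(-70) - 1*(-251)) - 1389)*930 = ((-1/70 + 251) - 1389)*930 = (17569/70 - 1389)*930 = -79661/70*930 = -7408473/7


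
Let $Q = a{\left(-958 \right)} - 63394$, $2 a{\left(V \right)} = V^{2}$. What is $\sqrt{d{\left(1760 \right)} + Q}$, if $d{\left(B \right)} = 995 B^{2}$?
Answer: $36 \sqrt{2378478} \approx 55520.0$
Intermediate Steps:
$a{\left(V \right)} = \frac{V^{2}}{2}$
$Q = 395488$ ($Q = \frac{\left(-958\right)^{2}}{2} - 63394 = \frac{1}{2} \cdot 917764 - 63394 = 458882 - 63394 = 395488$)
$\sqrt{d{\left(1760 \right)} + Q} = \sqrt{995 \cdot 1760^{2} + 395488} = \sqrt{995 \cdot 3097600 + 395488} = \sqrt{3082112000 + 395488} = \sqrt{3082507488} = 36 \sqrt{2378478}$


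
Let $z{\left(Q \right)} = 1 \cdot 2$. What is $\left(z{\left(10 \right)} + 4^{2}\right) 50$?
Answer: $900$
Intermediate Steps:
$z{\left(Q \right)} = 2$
$\left(z{\left(10 \right)} + 4^{2}\right) 50 = \left(2 + 4^{2}\right) 50 = \left(2 + 16\right) 50 = 18 \cdot 50 = 900$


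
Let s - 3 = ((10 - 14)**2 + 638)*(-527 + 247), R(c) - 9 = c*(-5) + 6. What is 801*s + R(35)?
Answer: -146676877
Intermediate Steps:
R(c) = 15 - 5*c (R(c) = 9 + (c*(-5) + 6) = 9 + (-5*c + 6) = 9 + (6 - 5*c) = 15 - 5*c)
s = -183117 (s = 3 + ((10 - 14)**2 + 638)*(-527 + 247) = 3 + ((-4)**2 + 638)*(-280) = 3 + (16 + 638)*(-280) = 3 + 654*(-280) = 3 - 183120 = -183117)
801*s + R(35) = 801*(-183117) + (15 - 5*35) = -146676717 + (15 - 175) = -146676717 - 160 = -146676877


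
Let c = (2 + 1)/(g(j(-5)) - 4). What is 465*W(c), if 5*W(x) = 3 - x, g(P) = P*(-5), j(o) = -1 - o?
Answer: 2325/8 ≈ 290.63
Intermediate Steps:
g(P) = -5*P
c = -⅛ (c = (2 + 1)/(-5*(-1 - 1*(-5)) - 4) = 3/(-5*(-1 + 5) - 4) = 3/(-5*4 - 4) = 3/(-20 - 4) = 3/(-24) = 3*(-1/24) = -⅛ ≈ -0.12500)
W(x) = ⅗ - x/5 (W(x) = (3 - x)/5 = ⅗ - x/5)
465*W(c) = 465*(⅗ - ⅕*(-⅛)) = 465*(⅗ + 1/40) = 465*(5/8) = 2325/8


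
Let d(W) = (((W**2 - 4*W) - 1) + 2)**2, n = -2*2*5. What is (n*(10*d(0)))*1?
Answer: -200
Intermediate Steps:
n = -20 (n = -4*5 = -20)
d(W) = (1 + W**2 - 4*W)**2 (d(W) = ((-1 + W**2 - 4*W) + 2)**2 = (1 + W**2 - 4*W)**2)
(n*(10*d(0)))*1 = -200*(1 + 0**2 - 4*0)**2*1 = -200*(1 + 0 + 0)**2*1 = -200*1**2*1 = -200*1 = -200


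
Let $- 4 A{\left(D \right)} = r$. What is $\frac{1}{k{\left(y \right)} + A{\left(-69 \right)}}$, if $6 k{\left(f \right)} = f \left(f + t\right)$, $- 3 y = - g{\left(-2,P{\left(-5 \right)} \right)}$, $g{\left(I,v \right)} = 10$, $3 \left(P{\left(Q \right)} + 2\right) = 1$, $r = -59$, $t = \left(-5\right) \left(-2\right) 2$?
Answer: $\frac{108}{2993} \approx 0.036084$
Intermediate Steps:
$t = 20$ ($t = 10 \cdot 2 = 20$)
$P{\left(Q \right)} = - \frac{5}{3}$ ($P{\left(Q \right)} = -2 + \frac{1}{3} \cdot 1 = -2 + \frac{1}{3} = - \frac{5}{3}$)
$A{\left(D \right)} = \frac{59}{4}$ ($A{\left(D \right)} = \left(- \frac{1}{4}\right) \left(-59\right) = \frac{59}{4}$)
$y = \frac{10}{3}$ ($y = - \frac{\left(-1\right) 10}{3} = \left(- \frac{1}{3}\right) \left(-10\right) = \frac{10}{3} \approx 3.3333$)
$k{\left(f \right)} = \frac{f \left(20 + f\right)}{6}$ ($k{\left(f \right)} = \frac{f \left(f + 20\right)}{6} = \frac{f \left(20 + f\right)}{6}$)
$\frac{1}{k{\left(y \right)} + A{\left(-69 \right)}} = \frac{1}{\frac{1}{6} \cdot \frac{10}{3} \left(20 + \frac{10}{3}\right) + \frac{59}{4}} = \frac{1}{\frac{1}{6} \cdot \frac{10}{3} \cdot \frac{70}{3} + \frac{59}{4}} = \frac{1}{\frac{350}{27} + \frac{59}{4}} = \frac{1}{\frac{2993}{108}} = \frac{108}{2993}$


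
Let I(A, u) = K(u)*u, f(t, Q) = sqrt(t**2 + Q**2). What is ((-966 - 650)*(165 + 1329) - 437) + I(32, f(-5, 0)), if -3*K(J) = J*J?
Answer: -7244348/3 ≈ -2.4148e+6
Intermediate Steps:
K(J) = -J**2/3 (K(J) = -J*J/3 = -J**2/3)
f(t, Q) = sqrt(Q**2 + t**2)
I(A, u) = -u**3/3 (I(A, u) = (-u**2/3)*u = -u**3/3)
((-966 - 650)*(165 + 1329) - 437) + I(32, f(-5, 0)) = ((-966 - 650)*(165 + 1329) - 437) - (0**2 + (-5)**2)**(3/2)/3 = (-1616*1494 - 437) - (0 + 25)**(3/2)/3 = (-2414304 - 437) - (sqrt(25))**3/3 = -2414741 - 1/3*5**3 = -2414741 - 1/3*125 = -2414741 - 125/3 = -7244348/3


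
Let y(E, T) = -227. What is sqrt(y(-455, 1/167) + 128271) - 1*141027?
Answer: -141027 + 2*sqrt(32011) ≈ -1.4067e+5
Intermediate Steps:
sqrt(y(-455, 1/167) + 128271) - 1*141027 = sqrt(-227 + 128271) - 1*141027 = sqrt(128044) - 141027 = 2*sqrt(32011) - 141027 = -141027 + 2*sqrt(32011)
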